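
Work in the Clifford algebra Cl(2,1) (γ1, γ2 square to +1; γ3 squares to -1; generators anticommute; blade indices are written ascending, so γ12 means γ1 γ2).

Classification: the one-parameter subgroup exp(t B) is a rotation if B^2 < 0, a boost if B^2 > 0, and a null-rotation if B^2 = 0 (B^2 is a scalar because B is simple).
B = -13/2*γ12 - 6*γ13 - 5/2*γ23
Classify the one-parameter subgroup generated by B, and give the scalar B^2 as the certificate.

B^2 term by term: the squares give (-13/2)^2*(γ12)^2 + (-6)^2*(γ13)^2 + (-5/2)^2*(γ23)^2 = 169/4*(-1) + 36*(+1) + 25/4*(+1) = 0 (each basis 2-blade squares to minus the product of its generators' squares); cross terms between blades sharing an index anticommute and cancel. So B^2 = 0.
Answer: null-rotation, certificate B^2 = 0. Check the certificate: B^2 = 0, and that sign is decisive whatever form B takes.


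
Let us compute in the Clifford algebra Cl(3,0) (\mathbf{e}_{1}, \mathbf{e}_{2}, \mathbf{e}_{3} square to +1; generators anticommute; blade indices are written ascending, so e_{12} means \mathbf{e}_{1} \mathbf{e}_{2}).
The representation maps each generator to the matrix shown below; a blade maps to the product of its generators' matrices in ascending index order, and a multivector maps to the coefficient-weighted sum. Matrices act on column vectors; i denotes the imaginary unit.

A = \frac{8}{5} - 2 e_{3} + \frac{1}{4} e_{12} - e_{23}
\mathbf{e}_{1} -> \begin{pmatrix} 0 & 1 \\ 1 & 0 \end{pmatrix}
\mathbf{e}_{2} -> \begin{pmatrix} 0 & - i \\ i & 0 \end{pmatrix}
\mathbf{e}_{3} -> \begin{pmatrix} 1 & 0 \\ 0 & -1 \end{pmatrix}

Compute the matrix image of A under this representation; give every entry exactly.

Bivector images (products of the table entries): rho(e_{12}) = rho(\mathbf{e}_{1})rho(\mathbf{e}_{2}) = \begin{pmatrix} i & 0 \\ 0 & - i \end{pmatrix}; rho(e_{23}) = rho(\mathbf{e}_{2})rho(\mathbf{e}_{3}) = \begin{pmatrix} 0 & i \\ i & 0 \end{pmatrix}.
M = (\frac{8}{5})*1 + (-2)*rho(e_{3}) + (\frac{1}{4})*rho(e_{12}) + (-1)*rho(e_{23}), summed entrywise (1 is the identity matrix):
Answer: \begin{pmatrix} - \frac{2}{5} + \frac{i}{4} & - i \\ - i & \frac{18}{5} - \frac{i}{4} \end{pmatrix}


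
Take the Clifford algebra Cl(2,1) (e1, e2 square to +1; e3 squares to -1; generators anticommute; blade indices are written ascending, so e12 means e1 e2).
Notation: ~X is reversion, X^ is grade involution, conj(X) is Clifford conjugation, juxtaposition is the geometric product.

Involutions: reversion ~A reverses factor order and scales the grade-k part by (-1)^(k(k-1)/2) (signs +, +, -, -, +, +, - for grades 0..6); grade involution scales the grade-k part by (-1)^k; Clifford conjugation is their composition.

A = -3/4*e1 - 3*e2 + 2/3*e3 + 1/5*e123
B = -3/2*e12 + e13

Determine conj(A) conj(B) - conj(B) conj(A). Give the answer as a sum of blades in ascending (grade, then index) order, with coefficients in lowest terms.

first term: -23/6*e1 + 53/40*e2 - 21/20*e3 + 2*e123
second term: 23/6*e1 - 37/40*e2 + 9/20*e3 + 2*e123
Answer: -23/3*e1 + 9/4*e2 - 3/2*e3


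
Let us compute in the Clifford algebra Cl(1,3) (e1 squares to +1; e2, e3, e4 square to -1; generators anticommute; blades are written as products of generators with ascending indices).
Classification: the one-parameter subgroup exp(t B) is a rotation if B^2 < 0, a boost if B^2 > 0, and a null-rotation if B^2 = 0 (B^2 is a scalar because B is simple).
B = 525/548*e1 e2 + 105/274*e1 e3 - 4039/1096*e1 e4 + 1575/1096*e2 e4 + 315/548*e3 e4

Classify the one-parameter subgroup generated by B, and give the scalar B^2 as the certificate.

B^2 term by term: the squares give (525/548)^2*(e1 e2)^2 + (105/274)^2*(e1 e3)^2 + (-4039/1096)^2*(e1 e4)^2 + (1575/1096)^2*(e2 e4)^2 + (315/548)^2*(e3 e4)^2 = 275625/300304*(+1) + 11025/75076*(+1) + 16313521/1201216*(+1) + 2480625/1201216*(-1) + 99225/300304*(-1) = 49/4 (each basis 2-blade squares to minus the product of its generators' squares); cross terms between blades sharing an index anticommute and cancel; the commuting (index-disjoint) pairs give grade-4 terms 2*c*c'*(blade product), which cancel blade by blade — e1 e2 e3 e4: 165375/150152 - 165375/150152 = 0 — confirming B is simple. So B^2 = 49/4.
Answer: boost, certificate B^2 = 49/4. Certificate logic: 49/4 is a conjugation-invariant scalar, so its sign fixes rotation versus boost versus null-rotation outright.


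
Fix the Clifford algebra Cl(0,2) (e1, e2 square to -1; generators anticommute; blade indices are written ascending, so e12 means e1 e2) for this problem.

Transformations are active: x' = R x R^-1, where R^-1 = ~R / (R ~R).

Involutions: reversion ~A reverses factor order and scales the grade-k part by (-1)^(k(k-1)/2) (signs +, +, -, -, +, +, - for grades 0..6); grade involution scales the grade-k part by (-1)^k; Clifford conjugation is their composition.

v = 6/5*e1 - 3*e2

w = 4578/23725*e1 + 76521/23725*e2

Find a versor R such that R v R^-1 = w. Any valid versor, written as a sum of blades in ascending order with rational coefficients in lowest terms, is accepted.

Take R = v + w = 33048/23725*e1 + 5346/23725*e2. Because q(v) = q(w) = -261/25, conjugation by R sends v exactly to w.
Answer: 33048/23725*e1 + 5346/23725*e2


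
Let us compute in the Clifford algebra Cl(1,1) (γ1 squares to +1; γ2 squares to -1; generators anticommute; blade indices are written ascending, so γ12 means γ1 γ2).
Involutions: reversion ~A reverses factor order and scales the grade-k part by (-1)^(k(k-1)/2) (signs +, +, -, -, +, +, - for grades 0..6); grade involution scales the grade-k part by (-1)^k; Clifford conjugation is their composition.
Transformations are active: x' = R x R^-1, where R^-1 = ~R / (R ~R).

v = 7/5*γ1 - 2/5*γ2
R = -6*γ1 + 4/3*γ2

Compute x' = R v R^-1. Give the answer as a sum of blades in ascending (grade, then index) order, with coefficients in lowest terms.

~R = -6*γ1 + 4/3*γ2, and R ~R = 308/9, so R^-1 = ~R / (308/9).
R v = -118/15 + 8/15*γ12
Answer: 523/385*γ1 - 82/385*γ2


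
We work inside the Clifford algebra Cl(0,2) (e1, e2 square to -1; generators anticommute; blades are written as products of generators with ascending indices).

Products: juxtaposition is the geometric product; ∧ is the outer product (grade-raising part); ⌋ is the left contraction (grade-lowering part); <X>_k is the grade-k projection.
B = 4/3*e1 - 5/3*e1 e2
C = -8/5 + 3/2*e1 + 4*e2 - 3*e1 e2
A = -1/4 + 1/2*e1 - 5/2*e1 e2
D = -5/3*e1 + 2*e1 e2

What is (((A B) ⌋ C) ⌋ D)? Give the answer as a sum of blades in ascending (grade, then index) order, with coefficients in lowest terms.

step 1: -29/6 - 1/3*e1 - 5/2*e2 + 5/12*e1 e2
step 2: 1169/60 + 1/4*e1 - 61/3*e2 + 29/2*e1 e2
step 3: -343/12 - 2633/36*e1 - 1/2*e2 + 1169/30*e1 e2
Answer: -343/12 - 2633/36*e1 - 1/2*e2 + 1169/30*e1 e2


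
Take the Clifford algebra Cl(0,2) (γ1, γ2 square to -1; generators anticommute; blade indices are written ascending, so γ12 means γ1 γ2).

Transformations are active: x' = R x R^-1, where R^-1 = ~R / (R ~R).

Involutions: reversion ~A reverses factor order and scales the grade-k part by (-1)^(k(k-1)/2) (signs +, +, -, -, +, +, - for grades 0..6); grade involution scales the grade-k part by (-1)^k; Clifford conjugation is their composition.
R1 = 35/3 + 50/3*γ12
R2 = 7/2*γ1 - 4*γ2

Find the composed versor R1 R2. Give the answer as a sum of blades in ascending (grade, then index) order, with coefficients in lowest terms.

Distribute over the terms of R1 (each basis-blade product reordered to ascending indices, repeated generators contracted through their squares):
(35/3) R2 = 245/6*γ1 - 140/3*γ2
(50/3*γ12) R2 = 200/3*γ1 + 175/3*γ2
Summing the partial products and collecting blades:
Answer: 215/2*γ1 + 35/3*γ2


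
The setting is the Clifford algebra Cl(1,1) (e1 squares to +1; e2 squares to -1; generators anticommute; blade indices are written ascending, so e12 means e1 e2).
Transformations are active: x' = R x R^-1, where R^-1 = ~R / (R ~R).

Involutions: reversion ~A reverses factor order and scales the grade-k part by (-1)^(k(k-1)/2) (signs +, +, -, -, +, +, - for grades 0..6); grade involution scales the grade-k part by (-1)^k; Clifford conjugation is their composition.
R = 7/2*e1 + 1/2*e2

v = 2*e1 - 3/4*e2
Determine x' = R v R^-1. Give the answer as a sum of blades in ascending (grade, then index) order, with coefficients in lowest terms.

~R = 7/2*e1 + 1/2*e2, and R ~R = 12, so R^-1 = ~R / (12).
R v = 59/8 - 29/8*e12
Answer: 221/96*e1 + 131/96*e2


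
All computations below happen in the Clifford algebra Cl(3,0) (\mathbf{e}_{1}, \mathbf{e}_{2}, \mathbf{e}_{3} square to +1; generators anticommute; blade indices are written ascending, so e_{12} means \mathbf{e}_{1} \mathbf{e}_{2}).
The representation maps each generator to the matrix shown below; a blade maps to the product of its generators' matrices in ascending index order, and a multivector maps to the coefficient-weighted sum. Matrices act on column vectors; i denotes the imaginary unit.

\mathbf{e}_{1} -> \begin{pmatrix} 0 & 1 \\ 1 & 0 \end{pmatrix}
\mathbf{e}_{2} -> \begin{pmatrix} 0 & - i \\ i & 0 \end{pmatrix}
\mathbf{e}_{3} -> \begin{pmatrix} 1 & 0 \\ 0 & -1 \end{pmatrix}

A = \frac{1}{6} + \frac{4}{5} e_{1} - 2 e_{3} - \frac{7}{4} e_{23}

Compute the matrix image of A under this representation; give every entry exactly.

Bivector images (products of the table entries): rho(e_{23}) = rho(\mathbf{e}_{2})rho(\mathbf{e}_{3}) = \begin{pmatrix} 0 & i \\ i & 0 \end{pmatrix}.
M = (\frac{1}{6})*1 + (\frac{4}{5})*rho(e_{1}) + (-2)*rho(e_{3}) + (-\frac{7}{4})*rho(e_{23}), summed entrywise (1 is the identity matrix):
Answer: \begin{pmatrix} - \frac{11}{6} & \frac{4}{5} - \frac{7 i}{4} \\ \frac{4}{5} - \frac{7 i}{4} & \frac{13}{6} \end{pmatrix}


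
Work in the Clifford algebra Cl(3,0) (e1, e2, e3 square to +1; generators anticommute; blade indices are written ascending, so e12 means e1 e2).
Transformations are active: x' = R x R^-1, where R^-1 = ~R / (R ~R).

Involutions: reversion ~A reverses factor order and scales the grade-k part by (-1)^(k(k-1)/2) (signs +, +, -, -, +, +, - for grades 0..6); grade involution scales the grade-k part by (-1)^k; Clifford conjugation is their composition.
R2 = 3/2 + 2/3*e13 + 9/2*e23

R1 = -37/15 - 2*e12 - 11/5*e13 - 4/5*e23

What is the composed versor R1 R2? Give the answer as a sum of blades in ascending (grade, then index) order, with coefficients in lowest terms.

Distribute over the terms of R2 (each basis-blade product reordered to ascending indices, repeated generators contracted through their squares):
R1 (3/2) = -37/10 - 3*e12 - 33/10*e13 - 6/5*e23
R1 (2/3*e13) = 22/15 - 8/15*e12 - 74/45*e13 + 4/3*e23
R1 (9/2*e23) = 18/5 + 99/10*e12 - 9*e13 - 111/10*e23
Summing the partial products and collecting blades:
Answer: 41/30 + 191/30*e12 - 251/18*e13 - 329/30*e23


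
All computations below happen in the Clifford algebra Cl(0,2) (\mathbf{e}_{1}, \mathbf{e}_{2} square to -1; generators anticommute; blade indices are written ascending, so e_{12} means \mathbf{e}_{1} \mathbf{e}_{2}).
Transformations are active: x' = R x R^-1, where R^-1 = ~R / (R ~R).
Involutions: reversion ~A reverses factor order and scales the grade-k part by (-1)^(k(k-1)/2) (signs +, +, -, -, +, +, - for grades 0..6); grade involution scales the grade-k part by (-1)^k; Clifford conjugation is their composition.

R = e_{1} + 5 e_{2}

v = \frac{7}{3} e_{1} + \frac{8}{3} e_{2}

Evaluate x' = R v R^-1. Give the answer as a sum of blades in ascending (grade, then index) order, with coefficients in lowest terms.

~R = e_{1} + 5 e_{2}, and R ~R = -26, so R^-1 = ~R / (-26).
R v = -\frac{47}{3} - 9 e_{12}
Answer: -\frac{44}{39} e_{1} + \frac{131}{39} e_{2}


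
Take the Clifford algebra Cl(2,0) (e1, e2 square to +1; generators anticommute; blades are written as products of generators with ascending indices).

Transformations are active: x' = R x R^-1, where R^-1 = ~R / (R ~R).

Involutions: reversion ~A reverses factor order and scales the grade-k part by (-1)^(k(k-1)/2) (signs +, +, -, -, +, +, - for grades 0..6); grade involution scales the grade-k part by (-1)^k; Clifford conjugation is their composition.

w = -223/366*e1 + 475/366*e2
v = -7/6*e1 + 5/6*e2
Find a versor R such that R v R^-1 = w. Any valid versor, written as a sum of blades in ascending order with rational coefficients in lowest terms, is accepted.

The midline construction: v and w both square to 37/18, so reflecting in their sum -325/183*e1 + 130/61*e2 exchanges them.
Answer: -325/183*e1 + 130/61*e2


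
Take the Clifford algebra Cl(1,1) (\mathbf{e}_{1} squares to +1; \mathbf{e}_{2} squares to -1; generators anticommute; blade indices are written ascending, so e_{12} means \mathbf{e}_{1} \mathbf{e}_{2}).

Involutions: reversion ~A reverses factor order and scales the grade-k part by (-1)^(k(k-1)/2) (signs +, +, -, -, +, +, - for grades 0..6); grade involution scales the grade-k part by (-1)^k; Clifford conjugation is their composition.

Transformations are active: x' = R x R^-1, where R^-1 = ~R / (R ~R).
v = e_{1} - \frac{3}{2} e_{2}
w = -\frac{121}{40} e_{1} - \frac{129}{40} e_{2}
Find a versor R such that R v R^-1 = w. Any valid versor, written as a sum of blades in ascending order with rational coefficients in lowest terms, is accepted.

Since q(v) = q(w) = -\frac{5}{4}, the sum R = v + w = -\frac{81}{40} e_{1} - \frac{189}{40} e_{2} does the job whenever invertible.
Answer: -\frac{81}{40} e_{1} - \frac{189}{40} e_{2}


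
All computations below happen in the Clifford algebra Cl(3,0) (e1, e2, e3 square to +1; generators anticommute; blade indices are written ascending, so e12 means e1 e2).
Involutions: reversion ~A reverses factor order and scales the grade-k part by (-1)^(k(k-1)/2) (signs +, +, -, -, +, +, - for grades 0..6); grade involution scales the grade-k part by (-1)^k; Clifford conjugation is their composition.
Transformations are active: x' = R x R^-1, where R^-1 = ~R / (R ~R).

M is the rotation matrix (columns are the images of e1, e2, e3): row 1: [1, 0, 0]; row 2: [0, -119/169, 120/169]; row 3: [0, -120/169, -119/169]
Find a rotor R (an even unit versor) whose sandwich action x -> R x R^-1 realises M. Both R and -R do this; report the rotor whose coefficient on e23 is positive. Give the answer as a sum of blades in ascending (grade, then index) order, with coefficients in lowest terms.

Method: write R = a + b12*e12 + b13*e13 + b23*e23 with a^2 + b12^2 + b13^2 + b23^2 = 1 (so R^-1 = ~R). Expanding the columns R e_j ~R gives tr M = 4a^2 - 1 and, from the antisymmetric part, M21 - M12 = -4a*b12, M13 - M31 = 4a*b13, M32 - M23 = -4a*b23.
Here tr M = -69/169, so a^2 = (1 + tr M)/4 = 25/169 and a = ±5/13. Taking a = 5/13: M21 - M12 = 0, M13 - M31 = 0, M32 - M23 = -240/169, giving b12 = 0, b13 = 0, b23 = 12/13, i.e. R = 5/13 + 12/13*e23.
Its e23 coefficient is already positive.
Answer: 5/13 + 12/13*e23. Key observation: the double cover Spin(3) -> SO(3) sends R and -R to the same matrix (trace -69/169 here), so the stated sign of the e23 coefficient is what selects one sheet.


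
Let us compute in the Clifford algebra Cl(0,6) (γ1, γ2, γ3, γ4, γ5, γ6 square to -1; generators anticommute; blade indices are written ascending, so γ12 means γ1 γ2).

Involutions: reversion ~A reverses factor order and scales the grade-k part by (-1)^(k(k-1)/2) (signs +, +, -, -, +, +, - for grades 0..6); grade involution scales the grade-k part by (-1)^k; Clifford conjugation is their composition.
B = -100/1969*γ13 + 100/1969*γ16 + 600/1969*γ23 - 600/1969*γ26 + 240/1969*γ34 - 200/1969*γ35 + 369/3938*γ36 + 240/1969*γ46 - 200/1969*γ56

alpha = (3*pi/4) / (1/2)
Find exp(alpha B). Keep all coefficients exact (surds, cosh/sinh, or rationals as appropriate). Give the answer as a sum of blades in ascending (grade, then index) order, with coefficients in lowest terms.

B^2 term by term: the squares give (-100/1969)^2*(γ13)^2 + (100/1969)^2*(γ16)^2 + (600/1969)^2*(γ23)^2 + (-600/1969)^2*(γ26)^2 + (240/1969)^2*(γ34)^2 + (-200/1969)^2*(γ35)^2 + (369/3938)^2*(γ36)^2 + (240/1969)^2*(γ46)^2 + (-200/1969)^2*(γ56)^2 = 10000/3876961*(-1) + 10000/3876961*(-1) + 360000/3876961*(-1) + 360000/3876961*(-1) + 57600/3876961*(-1) + 40000/3876961*(-1) + 136161/15507844*(-1) + 57600/3876961*(-1) + 40000/3876961*(-1) = -1/4 (each basis 2-blade squares to minus the product of its generators' squares); cross terms between blades sharing an index anticommute and cancel; the commuting (index-disjoint) pairs give grade-4 terms 2*c*c'*(blade product), which cancel blade by blade — γ1236: -120000/3876961 + 120000/3876961 = 0; γ1346: -48000/3876961 + 48000/3876961 = 0; γ1356: 40000/3876961 - 40000/3876961 = 0; γ2346: 288000/3876961 - 288000/3876961 = 0; γ2356: -240000/3876961 + 240000/3876961 = 0; γ3456: -96000/3876961 + 96000/3876961 = 0 — confirming B is simple. So B^2 = -1/4.
B^2 = -1/4 — a negative square means the series sums to a rotation: l = 1/2, alpha*l = 3*pi/4, so exp(alpha B) = cos(3*pi/4) + (sin(3*pi/4)/(1/2))*B = -sqrt(2)/2 + (sqrt(2))*B.
Answer: -sqrt(2)/2 - 100*sqrt(2)/1969*γ13 + 100*sqrt(2)/1969*γ16 + 600*sqrt(2)/1969*γ23 - 600*sqrt(2)/1969*γ26 + 240*sqrt(2)/1969*γ34 - 200*sqrt(2)/1969*γ35 + 369*sqrt(2)/3938*γ36 + 240*sqrt(2)/1969*γ46 - 200*sqrt(2)/1969*γ56


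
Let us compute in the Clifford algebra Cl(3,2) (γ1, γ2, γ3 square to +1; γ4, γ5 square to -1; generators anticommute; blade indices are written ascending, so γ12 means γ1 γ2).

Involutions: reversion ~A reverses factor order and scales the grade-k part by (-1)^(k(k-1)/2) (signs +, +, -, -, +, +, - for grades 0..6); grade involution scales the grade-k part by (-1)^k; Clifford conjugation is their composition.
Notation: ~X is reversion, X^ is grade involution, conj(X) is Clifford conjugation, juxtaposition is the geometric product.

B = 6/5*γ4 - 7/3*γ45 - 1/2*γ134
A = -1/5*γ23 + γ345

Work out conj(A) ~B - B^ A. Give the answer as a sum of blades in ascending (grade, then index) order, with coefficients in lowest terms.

first term: -7/3*γ3 - 1/2*γ15 + 6/5*γ35 + 1/10*γ124 + 6/25*γ234 + 7/15*γ2345
second term: 7/3*γ3 + 1/2*γ15 - 6/5*γ35 + 1/10*γ124 + 6/25*γ234 + 7/15*γ2345
Answer: -14/3*γ3 - γ15 + 12/5*γ35


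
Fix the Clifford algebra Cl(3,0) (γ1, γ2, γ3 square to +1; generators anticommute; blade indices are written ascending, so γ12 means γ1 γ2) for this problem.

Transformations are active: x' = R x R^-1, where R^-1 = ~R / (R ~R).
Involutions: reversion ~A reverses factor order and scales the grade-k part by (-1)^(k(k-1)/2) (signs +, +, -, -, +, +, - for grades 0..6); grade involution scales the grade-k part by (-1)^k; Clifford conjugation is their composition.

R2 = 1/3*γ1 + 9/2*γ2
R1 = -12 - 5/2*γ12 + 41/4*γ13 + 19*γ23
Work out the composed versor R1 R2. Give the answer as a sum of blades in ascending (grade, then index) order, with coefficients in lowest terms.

Distribute over the terms of R2 (each basis-blade product reordered to ascending indices, repeated generators contracted through their squares):
R1 (1/3*γ1) = -4*γ1 + 5/6*γ2 - 41/12*γ3 + 19/3*γ123
R1 (9/2*γ2) = -45/4*γ1 - 54*γ2 - 171/2*γ3 - 369/8*γ123
Summing the partial products and collecting blades:
Answer: -61/4*γ1 - 319/6*γ2 - 1067/12*γ3 - 955/24*γ123


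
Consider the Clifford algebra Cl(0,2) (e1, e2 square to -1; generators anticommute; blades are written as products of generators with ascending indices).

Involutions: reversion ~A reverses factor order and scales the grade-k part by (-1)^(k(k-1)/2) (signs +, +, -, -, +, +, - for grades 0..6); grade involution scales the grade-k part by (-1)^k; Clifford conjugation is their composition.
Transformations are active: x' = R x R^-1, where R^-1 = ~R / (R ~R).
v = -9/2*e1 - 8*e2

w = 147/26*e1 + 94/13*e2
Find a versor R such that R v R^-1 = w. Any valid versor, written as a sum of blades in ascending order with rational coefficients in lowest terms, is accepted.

Take R = v + w = 15/13*e1 - 10/13*e2. Because q(v) = q(w) = -337/4, conjugation by R sends v exactly to w.
Answer: 15/13*e1 - 10/13*e2


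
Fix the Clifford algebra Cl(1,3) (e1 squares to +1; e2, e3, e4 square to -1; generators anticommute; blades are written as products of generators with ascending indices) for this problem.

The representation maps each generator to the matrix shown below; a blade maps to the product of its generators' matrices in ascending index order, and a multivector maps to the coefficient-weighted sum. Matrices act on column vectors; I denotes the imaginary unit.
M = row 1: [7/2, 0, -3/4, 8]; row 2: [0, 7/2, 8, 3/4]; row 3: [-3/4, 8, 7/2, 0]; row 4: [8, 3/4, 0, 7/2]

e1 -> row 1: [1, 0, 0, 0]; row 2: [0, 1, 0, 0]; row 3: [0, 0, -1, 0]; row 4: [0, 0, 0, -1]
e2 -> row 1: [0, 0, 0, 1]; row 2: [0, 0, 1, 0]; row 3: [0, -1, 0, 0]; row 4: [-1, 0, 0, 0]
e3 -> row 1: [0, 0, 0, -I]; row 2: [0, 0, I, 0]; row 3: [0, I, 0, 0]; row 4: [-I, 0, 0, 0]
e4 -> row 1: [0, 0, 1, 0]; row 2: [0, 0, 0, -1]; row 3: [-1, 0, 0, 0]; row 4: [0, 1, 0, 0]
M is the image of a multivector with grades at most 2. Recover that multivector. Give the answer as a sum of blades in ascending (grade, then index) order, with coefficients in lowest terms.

Method: the blade images are trace-orthogonal — tr(rho(e_A) rho(e_B)^-1) = 4 if A = B and 0 otherwise — and rho(e_A)^-1 = (e_A)^2 * rho(e_A) with (e_A)^2 = +1 or -1, so the coefficient of e_A in the preimage is (e_A)^2 * tr(M rho(e_A))/4.
Nonzero projections over blades of grade <= 2: 1: (1)^2 = +1, tr(M 1) = 14, coefficient 7/2; e1 e2: (e1 e2)^2 = +1, tr(M rho(e1 e2)) = 32, coefficient 8; e1 e4: (e1 e4)^2 = +1, tr(M rho(e1 e4)) = -3, coefficient -3/4. Every other blade of grade <= 2 projects to 0.
Answer: 7/2 + 8*e1 e2 - 3/4*e1 e4


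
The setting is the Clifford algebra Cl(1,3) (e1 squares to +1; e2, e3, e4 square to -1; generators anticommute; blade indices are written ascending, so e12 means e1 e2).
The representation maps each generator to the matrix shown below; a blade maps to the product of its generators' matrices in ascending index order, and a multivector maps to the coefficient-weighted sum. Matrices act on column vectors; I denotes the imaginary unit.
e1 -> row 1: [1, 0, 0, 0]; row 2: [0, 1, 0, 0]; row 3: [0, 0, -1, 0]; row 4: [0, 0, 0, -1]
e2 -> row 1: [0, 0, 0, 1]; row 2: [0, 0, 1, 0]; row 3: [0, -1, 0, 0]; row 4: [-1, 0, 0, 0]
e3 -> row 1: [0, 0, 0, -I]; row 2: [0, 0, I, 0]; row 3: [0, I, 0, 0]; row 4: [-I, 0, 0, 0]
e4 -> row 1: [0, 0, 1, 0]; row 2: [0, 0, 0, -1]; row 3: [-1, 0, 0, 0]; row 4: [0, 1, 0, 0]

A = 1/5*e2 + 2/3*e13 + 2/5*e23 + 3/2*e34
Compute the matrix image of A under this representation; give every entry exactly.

Bivector images (products of the table entries): rho(e13) = rho(e1)rho(e3) = row 1: [0, 0, 0, -I]; row 2: [0, 0, I, 0]; row 3: [0, -I, 0, 0]; row 4: [I, 0, 0, 0]; rho(e23) = rho(e2)rho(e3) = row 1: [-I, 0, 0, 0]; row 2: [0, I, 0, 0]; row 3: [0, 0, -I, 0]; row 4: [0, 0, 0, I]; rho(e34) = rho(e3)rho(e4) = row 1: [0, -I, 0, 0]; row 2: [-I, 0, 0, 0]; row 3: [0, 0, 0, -I]; row 4: [0, 0, -I, 0].
M = (1/5)*rho(e2) + (2/3)*rho(e13) + (2/5)*rho(e23) + (3/2)*rho(e34), summed entrywise:
Answer: row 1: [-2*I/5, -3*I/2, 0, 1/5 - 2*I/3]; row 2: [-3*I/2, 2*I/5, 1/5 + 2*I/3, 0]; row 3: [0, -1/5 - 2*I/3, -2*I/5, -3*I/2]; row 4: [-1/5 + 2*I/3, 0, -3*I/2, 2*I/5]


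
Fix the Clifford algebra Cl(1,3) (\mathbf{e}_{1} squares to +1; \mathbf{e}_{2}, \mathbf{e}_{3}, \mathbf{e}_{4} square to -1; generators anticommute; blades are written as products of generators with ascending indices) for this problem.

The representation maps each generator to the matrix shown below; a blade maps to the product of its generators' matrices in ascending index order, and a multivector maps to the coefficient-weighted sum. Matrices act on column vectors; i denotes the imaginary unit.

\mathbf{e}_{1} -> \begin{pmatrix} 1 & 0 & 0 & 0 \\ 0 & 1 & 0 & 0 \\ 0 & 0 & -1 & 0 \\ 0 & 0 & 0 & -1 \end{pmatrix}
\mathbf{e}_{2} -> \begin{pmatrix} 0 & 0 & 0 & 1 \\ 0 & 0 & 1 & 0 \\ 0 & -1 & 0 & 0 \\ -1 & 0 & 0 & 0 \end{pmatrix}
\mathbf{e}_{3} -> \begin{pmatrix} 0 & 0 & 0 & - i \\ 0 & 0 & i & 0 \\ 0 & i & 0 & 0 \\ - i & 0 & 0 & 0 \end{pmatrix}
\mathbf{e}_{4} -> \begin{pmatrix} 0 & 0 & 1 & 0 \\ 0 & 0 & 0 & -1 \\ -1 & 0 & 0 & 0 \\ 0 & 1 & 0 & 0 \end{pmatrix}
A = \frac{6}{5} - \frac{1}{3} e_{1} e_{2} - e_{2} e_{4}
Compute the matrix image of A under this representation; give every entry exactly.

Bivector images (products of the table entries): rho(e_{1} e_{2}) = rho(\mathbf{e}_{1})rho(\mathbf{e}_{2}) = \begin{pmatrix} 0 & 0 & 0 & 1 \\ 0 & 0 & 1 & 0 \\ 0 & 1 & 0 & 0 \\ 1 & 0 & 0 & 0 \end{pmatrix}; rho(e_{2} e_{4}) = rho(\mathbf{e}_{2})rho(\mathbf{e}_{4}) = \begin{pmatrix} 0 & 1 & 0 & 0 \\ -1 & 0 & 0 & 0 \\ 0 & 0 & 0 & 1 \\ 0 & 0 & -1 & 0 \end{pmatrix}.
M = (\frac{6}{5})*1 + (-\frac{1}{3})*rho(e_{1} e_{2}) + (-1)*rho(e_{2} e_{4}), summed entrywise (1 is the identity matrix):
Answer: \begin{pmatrix} \frac{6}{5} & -1 & 0 & - \frac{1}{3} \\ 1 & \frac{6}{5} & - \frac{1}{3} & 0 \\ 0 & - \frac{1}{3} & \frac{6}{5} & -1 \\ - \frac{1}{3} & 0 & 1 & \frac{6}{5} \end{pmatrix}


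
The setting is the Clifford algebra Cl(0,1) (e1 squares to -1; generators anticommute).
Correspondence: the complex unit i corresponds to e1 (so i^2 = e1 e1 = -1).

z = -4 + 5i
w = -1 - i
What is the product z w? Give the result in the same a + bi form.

In blades: z = -4 + 5*e1, w = -1 - e1.
Distribute z over w term by term (generator squares from the signature, products reordered to ascending indices): (-4)*w = 4 + 4*e1; (5*e1)*w = 5 - 5*e1.
Sum: 9 - e1; translating back through the correspondence:
Answer: 9 - i


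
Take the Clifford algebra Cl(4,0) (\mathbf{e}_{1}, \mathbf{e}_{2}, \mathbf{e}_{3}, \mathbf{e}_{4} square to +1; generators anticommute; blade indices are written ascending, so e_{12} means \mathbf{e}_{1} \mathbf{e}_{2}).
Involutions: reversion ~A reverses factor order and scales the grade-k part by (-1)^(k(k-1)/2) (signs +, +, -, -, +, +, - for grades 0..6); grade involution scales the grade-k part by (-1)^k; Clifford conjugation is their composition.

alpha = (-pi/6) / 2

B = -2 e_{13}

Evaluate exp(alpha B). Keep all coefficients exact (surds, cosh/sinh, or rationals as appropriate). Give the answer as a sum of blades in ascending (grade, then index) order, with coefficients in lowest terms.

B^2 = (-2)^2*(e_{13})^2 = 4*(-1) = -4 (a basis 2-blade squares to minus the product of its generators' squares).
B^2 = -4 — since the square is negative, the closed form is circular: l = 2, alpha*l = - \frac{\pi}{6}, so exp(alpha B) = cos(- \frac{\pi}{6}) + (sin(- \frac{\pi}{6})/2)*B = \frac{\sqrt{3}}{2} + (- \frac{1}{4})*B.
Answer: \frac{\sqrt{3}}{2} + \frac{1}{2} e_{13}


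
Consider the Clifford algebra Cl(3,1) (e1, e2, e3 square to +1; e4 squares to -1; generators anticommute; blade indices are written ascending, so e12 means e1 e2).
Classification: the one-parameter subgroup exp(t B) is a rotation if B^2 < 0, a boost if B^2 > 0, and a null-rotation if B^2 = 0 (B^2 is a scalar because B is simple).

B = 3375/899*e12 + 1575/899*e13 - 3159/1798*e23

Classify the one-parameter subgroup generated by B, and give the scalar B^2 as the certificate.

B^2 term by term: the squares give (3375/899)^2*(e12)^2 + (1575/899)^2*(e13)^2 + (-3159/1798)^2*(e23)^2 = 11390625/808201*(-1) + 2480625/808201*(-1) + 9979281/3232804*(-1) = -81/4 (each basis 2-blade squares to minus the product of its generators' squares); cross terms between blades sharing an index anticommute and cancel. So B^2 = -81/4.
Answer: rotation, certificate B^2 = -81/4. One invariant decides it: the square -81/4 survives every conjugation, and its sign is exactly the classification.


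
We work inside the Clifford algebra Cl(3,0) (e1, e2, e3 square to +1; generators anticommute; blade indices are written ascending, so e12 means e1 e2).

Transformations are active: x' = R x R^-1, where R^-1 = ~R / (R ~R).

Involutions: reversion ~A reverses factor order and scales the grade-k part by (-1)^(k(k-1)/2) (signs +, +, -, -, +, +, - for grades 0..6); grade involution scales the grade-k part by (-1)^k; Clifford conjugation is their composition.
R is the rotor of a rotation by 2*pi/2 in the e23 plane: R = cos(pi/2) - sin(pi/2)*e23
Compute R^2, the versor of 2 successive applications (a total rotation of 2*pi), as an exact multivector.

The rotor phase is half the rotation angle and phases add under composition, so 2 steps in the e23 plane accumulate phase 2*(pi/2) = pi: R^2 = cos(pi) - sin(pi)*e23.
cos(pi) = -1 and sin(pi) = 0, so R^2 = -1. The total rotation 2*pi is 1 full turn, so every vector returns to itself, yet the rotor is -1, on the OTHER sheet of the double cover (an odd number of 2*pi turns).
Answer: -1


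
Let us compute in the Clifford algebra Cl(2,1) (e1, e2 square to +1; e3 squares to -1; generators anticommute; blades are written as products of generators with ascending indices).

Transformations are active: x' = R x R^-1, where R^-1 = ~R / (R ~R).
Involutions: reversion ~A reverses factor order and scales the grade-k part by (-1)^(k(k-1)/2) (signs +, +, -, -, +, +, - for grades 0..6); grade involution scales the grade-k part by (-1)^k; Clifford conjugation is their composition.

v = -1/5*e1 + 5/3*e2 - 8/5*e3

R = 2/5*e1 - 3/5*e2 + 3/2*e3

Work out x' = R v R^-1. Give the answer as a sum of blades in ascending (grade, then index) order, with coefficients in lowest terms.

~R = 2/5*e1 - 3/5*e2 + 3/2*e3, and R ~R = -173/100, so R^-1 = ~R / (-173/100).
R v = 33/25 + 41/75*e1 e2 - 17/50*e1 e3 - 77/50*e2 e3
Answer: -71/173*e1 - 1949/2595*e2 - 596/865*e3


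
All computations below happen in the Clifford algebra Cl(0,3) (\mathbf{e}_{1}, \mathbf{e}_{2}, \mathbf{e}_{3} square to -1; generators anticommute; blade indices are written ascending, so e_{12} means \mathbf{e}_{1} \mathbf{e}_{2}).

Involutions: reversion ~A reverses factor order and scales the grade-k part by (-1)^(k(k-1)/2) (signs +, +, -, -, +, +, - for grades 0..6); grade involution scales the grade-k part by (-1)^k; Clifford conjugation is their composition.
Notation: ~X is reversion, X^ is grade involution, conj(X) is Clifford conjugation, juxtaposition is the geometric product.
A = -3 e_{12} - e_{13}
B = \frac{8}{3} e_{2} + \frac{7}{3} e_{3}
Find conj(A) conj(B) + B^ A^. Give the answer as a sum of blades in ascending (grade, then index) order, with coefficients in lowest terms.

first term: \frac{31}{3} e_{1} - \frac{13}{3} e_{123}
second term: \frac{31}{3} e_{1} + \frac{13}{3} e_{123}
Answer: \frac{62}{3} e_{1}


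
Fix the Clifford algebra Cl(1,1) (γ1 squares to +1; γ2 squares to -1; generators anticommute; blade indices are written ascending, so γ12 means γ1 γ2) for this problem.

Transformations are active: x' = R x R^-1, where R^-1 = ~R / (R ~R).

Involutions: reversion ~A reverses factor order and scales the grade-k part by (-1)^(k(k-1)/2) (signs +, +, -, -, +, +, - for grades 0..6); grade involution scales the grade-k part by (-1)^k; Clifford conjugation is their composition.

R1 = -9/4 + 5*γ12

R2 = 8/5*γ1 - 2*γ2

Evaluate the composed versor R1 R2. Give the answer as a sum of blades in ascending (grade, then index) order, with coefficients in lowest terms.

Distribute over the terms of R1 (each basis-blade product reordered to ascending indices, repeated generators contracted through their squares):
(-9/4) R2 = -18/5*γ1 + 9/2*γ2
(5*γ12) R2 = 10*γ1 - 8*γ2
Summing the partial products and collecting blades:
Answer: 32/5*γ1 - 7/2*γ2


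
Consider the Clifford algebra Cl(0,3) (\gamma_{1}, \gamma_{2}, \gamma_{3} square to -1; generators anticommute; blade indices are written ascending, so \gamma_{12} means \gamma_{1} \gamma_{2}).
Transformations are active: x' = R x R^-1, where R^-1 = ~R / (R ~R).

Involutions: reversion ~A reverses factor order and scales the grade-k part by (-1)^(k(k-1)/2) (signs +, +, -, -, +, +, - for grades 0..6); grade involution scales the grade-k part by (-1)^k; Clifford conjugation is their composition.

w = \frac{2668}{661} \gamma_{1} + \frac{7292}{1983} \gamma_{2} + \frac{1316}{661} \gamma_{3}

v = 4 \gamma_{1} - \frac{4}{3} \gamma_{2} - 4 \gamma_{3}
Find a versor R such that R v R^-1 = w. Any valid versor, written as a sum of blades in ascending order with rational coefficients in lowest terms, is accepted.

Take R = v + w = \frac{5312}{661} \gamma_{1} + \frac{4648}{1983} \gamma_{2} - \frac{1328}{661} \gamma_{3}. Because q(v) = q(w) = -\frac{304}{9}, conjugation by R sends v exactly to w.
Answer: \frac{5312}{661} \gamma_{1} + \frac{4648}{1983} \gamma_{2} - \frac{1328}{661} \gamma_{3}


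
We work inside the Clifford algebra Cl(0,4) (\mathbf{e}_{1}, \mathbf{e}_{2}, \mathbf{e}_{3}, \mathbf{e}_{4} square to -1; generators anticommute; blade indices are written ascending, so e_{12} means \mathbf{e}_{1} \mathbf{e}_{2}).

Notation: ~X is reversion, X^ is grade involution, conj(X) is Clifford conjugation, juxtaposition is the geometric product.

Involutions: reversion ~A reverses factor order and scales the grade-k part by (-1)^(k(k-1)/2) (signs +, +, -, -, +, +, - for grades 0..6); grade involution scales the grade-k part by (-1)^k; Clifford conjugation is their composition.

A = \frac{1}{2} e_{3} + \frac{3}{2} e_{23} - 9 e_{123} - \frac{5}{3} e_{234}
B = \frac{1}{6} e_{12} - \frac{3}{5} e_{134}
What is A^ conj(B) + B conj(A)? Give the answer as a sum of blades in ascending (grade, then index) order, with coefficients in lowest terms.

first term: \frac{3}{2} e_{3} - e_{12} - \frac{1}{4} e_{13} + \frac{3}{10} e_{14} - \frac{27}{5} e_{24} + \frac{1}{12} e_{123} + \frac{9}{10} e_{124} - \frac{5}{18} e_{134}
second term: \frac{3}{2} e_{3} - e_{12} + \frac{1}{4} e_{13} + \frac{3}{10} e_{14} - \frac{27}{5} e_{24} - \frac{1}{12} e_{123} + \frac{9}{10} e_{124} + \frac{5}{18} e_{134}
Answer: 3 e_{3} - 2 e_{12} + \frac{3}{5} e_{14} - \frac{54}{5} e_{24} + \frac{9}{5} e_{124}


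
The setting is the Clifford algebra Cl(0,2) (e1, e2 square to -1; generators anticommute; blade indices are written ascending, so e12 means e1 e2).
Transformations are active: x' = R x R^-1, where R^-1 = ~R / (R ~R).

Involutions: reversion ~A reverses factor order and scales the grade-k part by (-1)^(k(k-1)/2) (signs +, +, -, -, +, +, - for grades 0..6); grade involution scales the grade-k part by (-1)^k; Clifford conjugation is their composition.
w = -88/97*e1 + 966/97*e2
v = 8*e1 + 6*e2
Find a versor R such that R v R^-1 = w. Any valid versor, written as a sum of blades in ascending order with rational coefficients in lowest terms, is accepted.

Take R = v + w = 688/97*e1 + 1548/97*e2. Because q(v) = q(w) = -100, conjugation by R sends v exactly to w.
Answer: 688/97*e1 + 1548/97*e2


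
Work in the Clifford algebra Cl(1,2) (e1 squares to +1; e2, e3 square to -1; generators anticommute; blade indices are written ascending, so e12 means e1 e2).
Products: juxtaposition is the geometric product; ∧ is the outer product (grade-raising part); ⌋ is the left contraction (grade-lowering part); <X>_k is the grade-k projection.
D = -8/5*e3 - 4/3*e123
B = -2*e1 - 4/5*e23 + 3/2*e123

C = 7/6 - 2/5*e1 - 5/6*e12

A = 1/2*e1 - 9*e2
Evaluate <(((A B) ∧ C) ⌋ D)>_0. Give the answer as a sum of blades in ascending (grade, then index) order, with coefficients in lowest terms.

step 1: -1 - 36/5*e3 - 18*e12 - 27/2*e13 + 3/4*e23 - 2/5*e123
step 2: -7/6 + 2/5*e1 - 42/5*e3 - 121/6*e12 - 1863/100*e13 + 7/8*e23 + 157/30*e123
step 3: -1454/225 + 7/6*e1 - 621/25*e2 + 1294/45*e3 - 56/5*e12 - 8/15*e23 + 14/9*e123
step 4: -1454/225
Answer: -1454/225


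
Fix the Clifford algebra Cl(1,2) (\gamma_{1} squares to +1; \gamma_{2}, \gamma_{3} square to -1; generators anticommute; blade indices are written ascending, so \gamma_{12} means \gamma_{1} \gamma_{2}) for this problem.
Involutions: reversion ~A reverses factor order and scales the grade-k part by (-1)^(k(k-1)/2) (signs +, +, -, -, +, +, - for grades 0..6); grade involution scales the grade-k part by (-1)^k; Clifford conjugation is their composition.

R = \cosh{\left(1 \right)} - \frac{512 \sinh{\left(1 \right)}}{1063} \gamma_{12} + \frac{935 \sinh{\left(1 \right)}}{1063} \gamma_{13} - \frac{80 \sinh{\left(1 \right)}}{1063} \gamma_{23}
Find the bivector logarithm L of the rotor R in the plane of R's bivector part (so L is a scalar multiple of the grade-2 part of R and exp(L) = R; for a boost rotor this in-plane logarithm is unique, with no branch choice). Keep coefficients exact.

The scalar part of R is \cosh{\left(1 \right)}, which fixes the rapidity magnitude through cosh (cosh is even, so it cannot fix the sign — the bivector part carries that); dividing the bivector part by sinh of the rapidity gives the plane, and L = rapidity * plane, where the joint sign ambiguity of (rapidity, plane) cancels in the product.
Concretely: cosh(rapidity) = \cosh{\left(1 \right)} gives rapidity = ±1, and since rapidity/sinh(rapidity) is even the sign is immaterial: L = (rapidity/sinh(rapidity)) * <R>_2 = (\frac{1}{\sinh{\left(1 \right)}}) * <R>_2.
Answer: - \frac{512}{1063} \gamma_{12} + \frac{935}{1063} \gamma_{13} - \frac{80}{1063} \gamma_{23}


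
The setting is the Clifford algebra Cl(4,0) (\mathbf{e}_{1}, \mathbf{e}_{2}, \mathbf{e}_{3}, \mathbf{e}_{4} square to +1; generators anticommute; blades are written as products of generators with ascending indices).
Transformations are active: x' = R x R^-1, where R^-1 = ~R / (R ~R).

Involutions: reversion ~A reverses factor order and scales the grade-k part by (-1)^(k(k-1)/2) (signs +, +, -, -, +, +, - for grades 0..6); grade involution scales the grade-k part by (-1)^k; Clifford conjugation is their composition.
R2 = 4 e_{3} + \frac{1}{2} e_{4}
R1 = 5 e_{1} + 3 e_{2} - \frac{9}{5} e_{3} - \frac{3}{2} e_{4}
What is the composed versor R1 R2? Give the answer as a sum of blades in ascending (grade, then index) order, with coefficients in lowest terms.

Distribute over the terms of R2 (each basis-blade product reordered to ascending indices, repeated generators contracted through their squares):
R1 (4 e_{3}) = -\frac{36}{5} + 20 e_{1} e_{3} + 12 e_{2} e_{3} + 6 e_{3} e_{4}
R1 (\frac{1}{2} e_{4}) = -\frac{3}{4} + \frac{5}{2} e_{1} e_{4} + \frac{3}{2} e_{2} e_{4} - \frac{9}{10} e_{3} e_{4}
Summing the partial products and collecting blades:
Answer: -\frac{159}{20} + 20 e_{1} e_{3} + \frac{5}{2} e_{1} e_{4} + 12 e_{2} e_{3} + \frac{3}{2} e_{2} e_{4} + \frac{51}{10} e_{3} e_{4}


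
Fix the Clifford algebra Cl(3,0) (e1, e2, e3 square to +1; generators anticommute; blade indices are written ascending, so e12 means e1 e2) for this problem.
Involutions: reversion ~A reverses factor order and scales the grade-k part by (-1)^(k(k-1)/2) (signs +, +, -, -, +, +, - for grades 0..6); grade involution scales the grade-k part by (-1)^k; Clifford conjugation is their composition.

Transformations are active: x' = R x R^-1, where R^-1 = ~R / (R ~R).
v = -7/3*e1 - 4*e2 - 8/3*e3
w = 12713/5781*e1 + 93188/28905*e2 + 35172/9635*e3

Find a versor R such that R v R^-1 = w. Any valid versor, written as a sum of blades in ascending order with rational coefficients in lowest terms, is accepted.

R = v + w = -776/5781*e1 - 22432/28905*e2 + 28436/28905*e3 works: the equal norms (257/9) guarantee its sandwich swaps v into w.
Answer: -776/5781*e1 - 22432/28905*e2 + 28436/28905*e3


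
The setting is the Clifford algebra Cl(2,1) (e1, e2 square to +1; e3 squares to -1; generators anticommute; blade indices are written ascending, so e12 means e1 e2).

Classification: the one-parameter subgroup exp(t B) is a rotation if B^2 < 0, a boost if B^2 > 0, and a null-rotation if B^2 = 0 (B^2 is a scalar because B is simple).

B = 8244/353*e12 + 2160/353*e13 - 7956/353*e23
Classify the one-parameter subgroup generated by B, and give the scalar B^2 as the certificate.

B^2 term by term: the squares give (8244/353)^2*(e12)^2 + (2160/353)^2*(e13)^2 + (-7956/353)^2*(e23)^2 = 67963536/124609*(-1) + 4665600/124609*(+1) + 63297936/124609*(+1) = 0 (each basis 2-blade squares to minus the product of its generators' squares); cross terms between blades sharing an index anticommute and cancel. So B^2 = 0.
Answer: null-rotation, certificate B^2 = 0. One invariant decides it: the square 0 survives every conjugation, and its sign is exactly the classification.


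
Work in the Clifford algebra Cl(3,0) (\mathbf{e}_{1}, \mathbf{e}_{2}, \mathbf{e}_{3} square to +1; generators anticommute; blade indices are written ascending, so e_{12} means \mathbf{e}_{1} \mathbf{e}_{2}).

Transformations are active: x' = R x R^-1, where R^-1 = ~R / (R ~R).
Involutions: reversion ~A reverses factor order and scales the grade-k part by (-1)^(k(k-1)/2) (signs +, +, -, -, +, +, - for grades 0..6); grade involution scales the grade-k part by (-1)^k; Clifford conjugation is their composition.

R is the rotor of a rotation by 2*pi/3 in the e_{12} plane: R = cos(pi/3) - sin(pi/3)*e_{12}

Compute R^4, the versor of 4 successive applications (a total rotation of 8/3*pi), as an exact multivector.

The rotor phase is half the rotation angle and phases add under composition, so 4 steps in the e_{12} plane accumulate phase 4*(pi/3) = \frac{4 \pi}{3}: R^4 = cos(\frac{4 \pi}{3}) - sin(\frac{4 \pi}{3})*e_{12}.
cos(\frac{4 \pi}{3}) = - \frac{1}{2} and sin(\frac{4 \pi}{3}) = - \frac{\sqrt{3}}{2}, so R^4 = -\frac{1}{2} + \frac{\sqrt{3}}{2} e_{12}. The net rotation is 2/3*pi (after discarding 1 full turn, each of which contributes a factor -1 to the rotor); the rotor keeps the half-angle phase exactly.
Answer: -\frac{1}{2} + \frac{\sqrt{3}}{2} e_{12}
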